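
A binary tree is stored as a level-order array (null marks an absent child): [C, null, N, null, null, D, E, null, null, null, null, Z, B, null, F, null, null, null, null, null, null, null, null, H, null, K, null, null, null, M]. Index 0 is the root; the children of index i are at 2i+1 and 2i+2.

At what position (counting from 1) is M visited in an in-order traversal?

9

In-order visits the left subtree, then the node, then the right subtree.
At C: no left child.
Visit C.
At C: go right to N.
  At N: go left to D.
    At D: go left to Z.
      At Z: go left to H.
        H is a leaf — visit H.
      Visit Z.
      At Z: no right child.
    Visit D.
    At D: go right to B.
      At B: go left to K.
        K is a leaf — visit K.
      Visit B.
      At B: no right child.
  Visit N.
  At N: go right to E.
    At E: no left child.
    Visit E.
    At E: go right to F.
      At F: go left to M.
        M is a leaf — visit M.
      Visit F.
      At F: no right child.
Full in-order sequence: C, H, Z, D, K, B, N, E, M, F.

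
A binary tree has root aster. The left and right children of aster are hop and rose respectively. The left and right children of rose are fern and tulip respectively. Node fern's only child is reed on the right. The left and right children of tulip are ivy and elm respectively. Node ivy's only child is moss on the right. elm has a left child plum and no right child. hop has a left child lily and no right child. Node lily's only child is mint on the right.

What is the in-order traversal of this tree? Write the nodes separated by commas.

lily, mint, hop, aster, fern, reed, rose, ivy, moss, tulip, plum, elm

In-order visits the left subtree, then the node, then the right subtree.
At aster: go left to hop.
  At hop: go left to lily.
    At lily: no left child.
    Visit lily.
    At lily: go right to mint.
      mint is a leaf — visit mint.
  Visit hop.
  At hop: no right child.
Visit aster.
At aster: go right to rose.
  At rose: go left to fern.
    At fern: no left child.
    Visit fern.
    At fern: go right to reed.
      reed is a leaf — visit reed.
  Visit rose.
  At rose: go right to tulip.
    At tulip: go left to ivy.
      At ivy: no left child.
      Visit ivy.
      At ivy: go right to moss.
        moss is a leaf — visit moss.
    Visit tulip.
    At tulip: go right to elm.
      At elm: go left to plum.
        plum is a leaf — visit plum.
      Visit elm.
      At elm: no right child.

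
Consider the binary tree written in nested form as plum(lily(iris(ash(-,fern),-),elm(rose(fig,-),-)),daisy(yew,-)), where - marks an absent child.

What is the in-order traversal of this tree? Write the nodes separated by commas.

In-order visits the left subtree, then the node, then the right subtree.
At plum: go left to lily.
  At lily: go left to iris.
    At iris: go left to ash.
      At ash: no left child.
      Visit ash.
      At ash: go right to fern.
        fern is a leaf — visit fern.
    Visit iris.
    At iris: no right child.
  Visit lily.
  At lily: go right to elm.
    At elm: go left to rose.
      At rose: go left to fig.
        fig is a leaf — visit fig.
      Visit rose.
      At rose: no right child.
    Visit elm.
    At elm: no right child.
Visit plum.
At plum: go right to daisy.
  At daisy: go left to yew.
    yew is a leaf — visit yew.
  Visit daisy.
  At daisy: no right child.

ash, fern, iris, lily, fig, rose, elm, plum, yew, daisy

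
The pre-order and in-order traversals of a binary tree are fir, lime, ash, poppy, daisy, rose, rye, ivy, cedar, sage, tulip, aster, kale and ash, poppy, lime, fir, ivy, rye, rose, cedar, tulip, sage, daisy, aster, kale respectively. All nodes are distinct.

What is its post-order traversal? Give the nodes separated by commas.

The first element of pre-order is the root; it splits in-order into left and right subtrees.
Root fir: left subtree has 3 nodes {ash, poppy, lime}, right has 9 {ivy, rye, rose, cedar, tulip, sage, daisy, aster, kale}.
  Root lime: left subtree has 2 nodes {ash, poppy}, right has 0 { }.
    Root ash: left subtree has 0 nodes { }, right has 1 {poppy}.
  Root daisy: left subtree has 6 nodes {ivy, rye, rose, cedar, tulip, sage}, right has 2 {aster, kale}.
    Root rose: left subtree has 2 nodes {ivy, rye}, right has 3 {cedar, tulip, sage}.
      Root rye: left subtree has 1 node {ivy}, right has 0 { }.
      Root cedar: left subtree has 0 nodes { }, right has 2 {tulip, sage}.
        Root sage: left subtree has 1 node {tulip}, right has 0 { }.
    Root aster: left subtree has 0 nodes { }, right has 1 {kale}.

poppy, ash, lime, ivy, rye, tulip, sage, cedar, rose, kale, aster, daisy, fir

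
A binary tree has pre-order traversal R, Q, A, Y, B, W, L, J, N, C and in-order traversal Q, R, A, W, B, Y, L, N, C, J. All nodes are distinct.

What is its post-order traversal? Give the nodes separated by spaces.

Q W B C N J L Y A R

The first element of pre-order is the root; it splits in-order into left and right subtrees.
Root R: left subtree has 1 node {Q}, right has 8 {A, W, B, Y, L, N, C, J}.
  Root A: left subtree has 0 nodes { }, right has 7 {W, B, Y, L, N, C, J}.
    Root Y: left subtree has 2 nodes {W, B}, right has 4 {L, N, C, J}.
      Root B: left subtree has 1 node {W}, right has 0 { }.
      Root L: left subtree has 0 nodes { }, right has 3 {N, C, J}.
        Root J: left subtree has 2 nodes {N, C}, right has 0 { }.
          Root N: left subtree has 0 nodes { }, right has 1 {C}.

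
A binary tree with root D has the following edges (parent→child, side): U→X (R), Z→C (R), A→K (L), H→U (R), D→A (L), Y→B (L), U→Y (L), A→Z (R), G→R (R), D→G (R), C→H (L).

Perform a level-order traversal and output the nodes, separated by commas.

D, A, G, K, Z, R, C, H, U, Y, X, B

Level-order visits nodes level by level from the root, left to right within each level.
Level 0: D
Level 1: A, G
Level 2: K, Z, R
Level 3: C
Level 4: H
Level 5: U
Level 6: Y, X
Level 7: B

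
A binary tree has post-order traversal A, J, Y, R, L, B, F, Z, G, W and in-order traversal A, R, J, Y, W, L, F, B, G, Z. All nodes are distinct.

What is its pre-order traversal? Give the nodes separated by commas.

The last element of post-order is the root; it splits in-order into left and right subtrees.
Root W: left subtree has 4 nodes {A, R, J, Y}, right has 5 {L, F, B, G, Z}.
  Root R: left subtree has 1 node {A}, right has 2 {J, Y}.
    Root Y: left subtree has 1 node {J}, right has 0 { }.
  Root G: left subtree has 3 nodes {L, F, B}, right has 1 {Z}.
    Root F: left subtree has 1 node {L}, right has 1 {B}.

W, R, A, Y, J, G, F, L, B, Z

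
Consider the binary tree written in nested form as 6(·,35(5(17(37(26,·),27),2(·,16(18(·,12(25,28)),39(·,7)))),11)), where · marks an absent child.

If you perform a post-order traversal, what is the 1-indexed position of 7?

9

Post-order visits the left subtree, then the right subtree, then the node.
At 6: no left child.
At 6: go right to 35.
  At 35: go left to 5.
    At 5: go left to 17.
      At 17: go left to 37.
        At 37: go left to 26.
          26 is a leaf — visit 26.
        At 37: no right child.
        Visit 37.
      At 17: go right to 27.
        27 is a leaf — visit 27.
      Visit 17.
    At 5: go right to 2.
      At 2: no left child.
      At 2: go right to 16.
        At 16: go left to 18.
          At 18: no left child.
          At 18: go right to 12.
            At 12: go left to 25.
              25 is a leaf — visit 25.
            At 12: go right to 28.
              28 is a leaf — visit 28.
            Visit 12.
          Visit 18.
        At 16: go right to 39.
          At 39: no left child.
          At 39: go right to 7.
            7 is a leaf — visit 7.
          Visit 39.
        Visit 16.
      Visit 2.
    Visit 5.
  At 35: go right to 11.
    11 is a leaf — visit 11.
  Visit 35.
Visit 6.
Full post-order sequence: 26, 37, 27, 17, 25, 28, 12, 18, 7, 39, 16, 2, 5, 11, 35, 6.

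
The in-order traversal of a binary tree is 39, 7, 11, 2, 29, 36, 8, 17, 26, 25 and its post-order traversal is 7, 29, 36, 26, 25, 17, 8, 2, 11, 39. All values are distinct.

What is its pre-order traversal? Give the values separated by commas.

39, 11, 7, 2, 8, 36, 29, 17, 25, 26

The last element of post-order is the root; it splits in-order into left and right subtrees.
Root 39: left subtree has 0 nodes { }, right has 9 {7, 11, 2, 29, 36, 8, 17, 26, 25}.
  Root 11: left subtree has 1 node {7}, right has 7 {2, 29, 36, 8, 17, 26, 25}.
    Root 2: left subtree has 0 nodes { }, right has 6 {29, 36, 8, 17, 26, 25}.
      Root 8: left subtree has 2 nodes {29, 36}, right has 3 {17, 26, 25}.
        Root 36: left subtree has 1 node {29}, right has 0 { }.
        Root 17: left subtree has 0 nodes { }, right has 2 {26, 25}.
          Root 25: left subtree has 1 node {26}, right has 0 { }.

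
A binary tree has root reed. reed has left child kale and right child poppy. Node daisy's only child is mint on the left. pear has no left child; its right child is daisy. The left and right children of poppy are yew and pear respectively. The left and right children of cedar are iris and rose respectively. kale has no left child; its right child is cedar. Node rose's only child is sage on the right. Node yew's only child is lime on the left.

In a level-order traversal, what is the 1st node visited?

reed

Level-order visits nodes level by level from the root, left to right within each level.
Level 0: reed
Level 1: kale, poppy
Level 2: cedar, yew, pear
Level 3: iris, rose, lime, daisy
Level 4: sage, mint
Full level-order sequence: reed, kale, poppy, cedar, yew, pear, iris, rose, lime, daisy, sage, mint.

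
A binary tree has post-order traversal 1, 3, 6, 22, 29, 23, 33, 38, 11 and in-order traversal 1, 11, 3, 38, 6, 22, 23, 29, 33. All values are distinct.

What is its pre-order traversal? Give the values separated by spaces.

11 1 38 3 33 23 22 6 29

The last element of post-order is the root; it splits in-order into left and right subtrees.
Root 11: left subtree has 1 node {1}, right has 7 {3, 38, 6, 22, 23, 29, 33}.
  Root 38: left subtree has 1 node {3}, right has 5 {6, 22, 23, 29, 33}.
    Root 33: left subtree has 4 nodes {6, 22, 23, 29}, right has 0 { }.
      Root 23: left subtree has 2 nodes {6, 22}, right has 1 {29}.
        Root 22: left subtree has 1 node {6}, right has 0 { }.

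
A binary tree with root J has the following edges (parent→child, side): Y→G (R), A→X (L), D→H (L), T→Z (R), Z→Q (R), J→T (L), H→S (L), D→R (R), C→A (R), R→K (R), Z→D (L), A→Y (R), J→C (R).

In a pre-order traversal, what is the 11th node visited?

A

Pre-order visits the node, then its left subtree, then its right subtree.
Visit J.
At J: go left to T.
  Visit T.
  At T: no left child.
  At T: go right to Z.
    Visit Z.
    At Z: go left to D.
      Visit D.
      At D: go left to H.
        Visit H.
        At H: go left to S.
          S is a leaf — visit S.
        At H: no right child.
      At D: go right to R.
        Visit R.
        At R: no left child.
        At R: go right to K.
          K is a leaf — visit K.
    At Z: go right to Q.
      Q is a leaf — visit Q.
At J: go right to C.
  Visit C.
  At C: no left child.
  At C: go right to A.
    Visit A.
    At A: go left to X.
      X is a leaf — visit X.
    At A: go right to Y.
      Visit Y.
      At Y: no left child.
      At Y: go right to G.
        G is a leaf — visit G.
Full pre-order sequence: J, T, Z, D, H, S, R, K, Q, C, A, X, Y, G.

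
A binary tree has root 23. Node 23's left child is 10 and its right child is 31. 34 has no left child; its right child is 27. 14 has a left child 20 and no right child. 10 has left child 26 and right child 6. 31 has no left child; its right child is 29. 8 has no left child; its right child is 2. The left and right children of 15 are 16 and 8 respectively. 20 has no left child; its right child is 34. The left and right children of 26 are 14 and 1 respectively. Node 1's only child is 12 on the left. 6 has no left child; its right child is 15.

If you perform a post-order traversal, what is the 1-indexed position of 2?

9

Post-order visits the left subtree, then the right subtree, then the node.
At 23: go left to 10.
  At 10: go left to 26.
    At 26: go left to 14.
      At 14: go left to 20.
        At 20: no left child.
        At 20: go right to 34.
          At 34: no left child.
          At 34: go right to 27.
            27 is a leaf — visit 27.
          Visit 34.
        Visit 20.
      At 14: no right child.
      Visit 14.
    At 26: go right to 1.
      At 1: go left to 12.
        12 is a leaf — visit 12.
      At 1: no right child.
      Visit 1.
    Visit 26.
  At 10: go right to 6.
    At 6: no left child.
    At 6: go right to 15.
      At 15: go left to 16.
        16 is a leaf — visit 16.
      At 15: go right to 8.
        At 8: no left child.
        At 8: go right to 2.
          2 is a leaf — visit 2.
        Visit 8.
      Visit 15.
    Visit 6.
  Visit 10.
At 23: go right to 31.
  At 31: no left child.
  At 31: go right to 29.
    29 is a leaf — visit 29.
  Visit 31.
Visit 23.
Full post-order sequence: 27, 34, 20, 14, 12, 1, 26, 16, 2, 8, 15, 6, 10, 29, 31, 23.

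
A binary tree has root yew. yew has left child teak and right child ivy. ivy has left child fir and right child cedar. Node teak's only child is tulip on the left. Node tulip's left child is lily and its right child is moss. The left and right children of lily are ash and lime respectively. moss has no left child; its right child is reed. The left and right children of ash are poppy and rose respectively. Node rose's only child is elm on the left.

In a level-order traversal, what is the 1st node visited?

Level-order visits nodes level by level from the root, left to right within each level.
Level 0: yew
Level 1: teak, ivy
Level 2: tulip, fir, cedar
Level 3: lily, moss
Level 4: ash, lime, reed
Level 5: poppy, rose
Level 6: elm
Full level-order sequence: yew, teak, ivy, tulip, fir, cedar, lily, moss, ash, lime, reed, poppy, rose, elm.

yew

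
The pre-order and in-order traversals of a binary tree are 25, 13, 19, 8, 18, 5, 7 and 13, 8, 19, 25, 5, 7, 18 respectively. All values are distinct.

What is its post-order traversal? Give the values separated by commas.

8, 19, 13, 7, 5, 18, 25

The first element of pre-order is the root; it splits in-order into left and right subtrees.
Root 25: left subtree has 3 nodes {13, 8, 19}, right has 3 {5, 7, 18}.
  Root 13: left subtree has 0 nodes { }, right has 2 {8, 19}.
    Root 19: left subtree has 1 node {8}, right has 0 { }.
  Root 18: left subtree has 2 nodes {5, 7}, right has 0 { }.
    Root 5: left subtree has 0 nodes { }, right has 1 {7}.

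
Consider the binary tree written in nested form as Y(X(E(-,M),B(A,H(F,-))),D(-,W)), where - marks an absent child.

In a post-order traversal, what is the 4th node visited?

F

Post-order visits the left subtree, then the right subtree, then the node.
At Y: go left to X.
  At X: go left to E.
    At E: no left child.
    At E: go right to M.
      M is a leaf — visit M.
    Visit E.
  At X: go right to B.
    At B: go left to A.
      A is a leaf — visit A.
    At B: go right to H.
      At H: go left to F.
        F is a leaf — visit F.
      At H: no right child.
      Visit H.
    Visit B.
  Visit X.
At Y: go right to D.
  At D: no left child.
  At D: go right to W.
    W is a leaf — visit W.
  Visit D.
Visit Y.
Full post-order sequence: M, E, A, F, H, B, X, W, D, Y.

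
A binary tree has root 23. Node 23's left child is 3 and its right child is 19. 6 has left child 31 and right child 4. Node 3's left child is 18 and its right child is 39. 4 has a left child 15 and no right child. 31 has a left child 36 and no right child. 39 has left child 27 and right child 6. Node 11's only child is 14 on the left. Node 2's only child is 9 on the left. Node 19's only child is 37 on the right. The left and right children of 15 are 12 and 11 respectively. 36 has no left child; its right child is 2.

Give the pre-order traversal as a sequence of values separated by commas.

Pre-order visits the node, then its left subtree, then its right subtree.
Visit 23.
At 23: go left to 3.
  Visit 3.
  At 3: go left to 18.
    18 is a leaf — visit 18.
  At 3: go right to 39.
    Visit 39.
    At 39: go left to 27.
      27 is a leaf — visit 27.
    At 39: go right to 6.
      Visit 6.
      At 6: go left to 31.
        Visit 31.
        At 31: go left to 36.
          Visit 36.
          At 36: no left child.
          At 36: go right to 2.
            Visit 2.
            At 2: go left to 9.
              9 is a leaf — visit 9.
            At 2: no right child.
        At 31: no right child.
      At 6: go right to 4.
        Visit 4.
        At 4: go left to 15.
          Visit 15.
          At 15: go left to 12.
            12 is a leaf — visit 12.
          At 15: go right to 11.
            Visit 11.
            At 11: go left to 14.
              14 is a leaf — visit 14.
            At 11: no right child.
        At 4: no right child.
At 23: go right to 19.
  Visit 19.
  At 19: no left child.
  At 19: go right to 37.
    37 is a leaf — visit 37.

23, 3, 18, 39, 27, 6, 31, 36, 2, 9, 4, 15, 12, 11, 14, 19, 37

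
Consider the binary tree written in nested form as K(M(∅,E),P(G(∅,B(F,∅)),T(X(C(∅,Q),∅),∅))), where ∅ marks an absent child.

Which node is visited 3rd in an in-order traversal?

K

In-order visits the left subtree, then the node, then the right subtree.
At K: go left to M.
  At M: no left child.
  Visit M.
  At M: go right to E.
    E is a leaf — visit E.
Visit K.
At K: go right to P.
  At P: go left to G.
    At G: no left child.
    Visit G.
    At G: go right to B.
      At B: go left to F.
        F is a leaf — visit F.
      Visit B.
      At B: no right child.
  Visit P.
  At P: go right to T.
    At T: go left to X.
      At X: go left to C.
        At C: no left child.
        Visit C.
        At C: go right to Q.
          Q is a leaf — visit Q.
      Visit X.
      At X: no right child.
    Visit T.
    At T: no right child.
Full in-order sequence: M, E, K, G, F, B, P, C, Q, X, T.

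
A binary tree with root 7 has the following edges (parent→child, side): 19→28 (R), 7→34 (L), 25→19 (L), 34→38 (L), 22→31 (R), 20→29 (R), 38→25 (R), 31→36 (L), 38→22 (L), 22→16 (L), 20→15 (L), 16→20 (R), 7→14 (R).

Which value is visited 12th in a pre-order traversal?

19

Pre-order visits the node, then its left subtree, then its right subtree.
Visit 7.
At 7: go left to 34.
  Visit 34.
  At 34: go left to 38.
    Visit 38.
    At 38: go left to 22.
      Visit 22.
      At 22: go left to 16.
        Visit 16.
        At 16: no left child.
        At 16: go right to 20.
          Visit 20.
          At 20: go left to 15.
            15 is a leaf — visit 15.
          At 20: go right to 29.
            29 is a leaf — visit 29.
      At 22: go right to 31.
        Visit 31.
        At 31: go left to 36.
          36 is a leaf — visit 36.
        At 31: no right child.
    At 38: go right to 25.
      Visit 25.
      At 25: go left to 19.
        Visit 19.
        At 19: no left child.
        At 19: go right to 28.
          28 is a leaf — visit 28.
      At 25: no right child.
  At 34: no right child.
At 7: go right to 14.
  14 is a leaf — visit 14.
Full pre-order sequence: 7, 34, 38, 22, 16, 20, 15, 29, 31, 36, 25, 19, 28, 14.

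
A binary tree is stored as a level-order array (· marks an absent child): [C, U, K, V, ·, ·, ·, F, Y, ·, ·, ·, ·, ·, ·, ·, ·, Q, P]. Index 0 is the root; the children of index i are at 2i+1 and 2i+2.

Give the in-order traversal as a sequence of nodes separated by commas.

F, V, Q, Y, P, U, C, K

In-order visits the left subtree, then the node, then the right subtree.
At C: go left to U.
  At U: go left to V.
    At V: go left to F.
      F is a leaf — visit F.
    Visit V.
    At V: go right to Y.
      At Y: go left to Q.
        Q is a leaf — visit Q.
      Visit Y.
      At Y: go right to P.
        P is a leaf — visit P.
  Visit U.
  At U: no right child.
Visit C.
At C: go right to K.
  K is a leaf — visit K.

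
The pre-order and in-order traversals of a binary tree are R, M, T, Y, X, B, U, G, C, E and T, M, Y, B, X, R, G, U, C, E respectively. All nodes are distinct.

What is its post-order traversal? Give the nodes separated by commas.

T, B, X, Y, M, G, E, C, U, R

The first element of pre-order is the root; it splits in-order into left and right subtrees.
Root R: left subtree has 5 nodes {T, M, Y, B, X}, right has 4 {G, U, C, E}.
  Root M: left subtree has 1 node {T}, right has 3 {Y, B, X}.
    Root Y: left subtree has 0 nodes { }, right has 2 {B, X}.
      Root X: left subtree has 1 node {B}, right has 0 { }.
  Root U: left subtree has 1 node {G}, right has 2 {C, E}.
    Root C: left subtree has 0 nodes { }, right has 1 {E}.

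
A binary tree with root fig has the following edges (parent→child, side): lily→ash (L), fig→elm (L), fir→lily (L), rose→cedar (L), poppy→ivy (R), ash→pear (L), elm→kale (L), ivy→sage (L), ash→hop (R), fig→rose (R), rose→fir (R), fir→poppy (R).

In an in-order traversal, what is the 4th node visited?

cedar

In-order visits the left subtree, then the node, then the right subtree.
At fig: go left to elm.
  At elm: go left to kale.
    kale is a leaf — visit kale.
  Visit elm.
  At elm: no right child.
Visit fig.
At fig: go right to rose.
  At rose: go left to cedar.
    cedar is a leaf — visit cedar.
  Visit rose.
  At rose: go right to fir.
    At fir: go left to lily.
      At lily: go left to ash.
        At ash: go left to pear.
          pear is a leaf — visit pear.
        Visit ash.
        At ash: go right to hop.
          hop is a leaf — visit hop.
      Visit lily.
      At lily: no right child.
    Visit fir.
    At fir: go right to poppy.
      At poppy: no left child.
      Visit poppy.
      At poppy: go right to ivy.
        At ivy: go left to sage.
          sage is a leaf — visit sage.
        Visit ivy.
        At ivy: no right child.
Full in-order sequence: kale, elm, fig, cedar, rose, pear, ash, hop, lily, fir, poppy, sage, ivy.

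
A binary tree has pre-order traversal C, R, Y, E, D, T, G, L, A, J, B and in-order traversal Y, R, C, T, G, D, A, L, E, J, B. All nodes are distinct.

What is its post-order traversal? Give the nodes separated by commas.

The first element of pre-order is the root; it splits in-order into left and right subtrees.
Root C: left subtree has 2 nodes {Y, R}, right has 8 {T, G, D, A, L, E, J, B}.
  Root R: left subtree has 1 node {Y}, right has 0 { }.
  Root E: left subtree has 5 nodes {T, G, D, A, L}, right has 2 {J, B}.
    Root D: left subtree has 2 nodes {T, G}, right has 2 {A, L}.
      Root T: left subtree has 0 nodes { }, right has 1 {G}.
      Root L: left subtree has 1 node {A}, right has 0 { }.
    Root J: left subtree has 0 nodes { }, right has 1 {B}.

Y, R, G, T, A, L, D, B, J, E, C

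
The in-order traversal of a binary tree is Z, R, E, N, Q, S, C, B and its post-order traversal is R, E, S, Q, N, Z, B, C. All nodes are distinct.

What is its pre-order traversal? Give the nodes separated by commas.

C, Z, N, E, R, Q, S, B

The last element of post-order is the root; it splits in-order into left and right subtrees.
Root C: left subtree has 6 nodes {Z, R, E, N, Q, S}, right has 1 {B}.
  Root Z: left subtree has 0 nodes { }, right has 5 {R, E, N, Q, S}.
    Root N: left subtree has 2 nodes {R, E}, right has 2 {Q, S}.
      Root E: left subtree has 1 node {R}, right has 0 { }.
      Root Q: left subtree has 0 nodes { }, right has 1 {S}.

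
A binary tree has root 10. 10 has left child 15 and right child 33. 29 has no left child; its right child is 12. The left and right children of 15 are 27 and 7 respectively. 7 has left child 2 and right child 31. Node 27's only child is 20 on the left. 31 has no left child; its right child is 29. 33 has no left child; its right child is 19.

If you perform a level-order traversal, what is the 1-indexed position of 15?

Level-order visits nodes level by level from the root, left to right within each level.
Level 0: 10
Level 1: 15, 33
Level 2: 27, 7, 19
Level 3: 20, 2, 31
Level 4: 29
Level 5: 12
Full level-order sequence: 10, 15, 33, 27, 7, 19, 20, 2, 31, 29, 12.

2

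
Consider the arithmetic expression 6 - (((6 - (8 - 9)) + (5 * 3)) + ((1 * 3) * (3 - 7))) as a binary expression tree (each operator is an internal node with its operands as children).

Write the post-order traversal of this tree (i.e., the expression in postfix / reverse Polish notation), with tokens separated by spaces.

6 6 8 9 - - 5 3 * + 1 3 * 3 7 - * + -

Post-order on an expression tree gives postfix notation: for each operator, emit left operand, right operand, then the operator.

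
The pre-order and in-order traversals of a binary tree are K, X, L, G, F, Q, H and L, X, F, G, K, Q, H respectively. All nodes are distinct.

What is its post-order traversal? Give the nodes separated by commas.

The first element of pre-order is the root; it splits in-order into left and right subtrees.
Root K: left subtree has 4 nodes {L, X, F, G}, right has 2 {Q, H}.
  Root X: left subtree has 1 node {L}, right has 2 {F, G}.
    Root G: left subtree has 1 node {F}, right has 0 { }.
  Root Q: left subtree has 0 nodes { }, right has 1 {H}.

L, F, G, X, H, Q, K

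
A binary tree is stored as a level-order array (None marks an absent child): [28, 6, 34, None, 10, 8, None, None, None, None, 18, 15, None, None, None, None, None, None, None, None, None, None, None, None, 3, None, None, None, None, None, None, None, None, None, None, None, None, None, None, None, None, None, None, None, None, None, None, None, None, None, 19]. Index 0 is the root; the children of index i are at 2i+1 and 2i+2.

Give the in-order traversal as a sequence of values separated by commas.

In-order visits the left subtree, then the node, then the right subtree.
At 28: go left to 6.
  At 6: no left child.
  Visit 6.
  At 6: go right to 10.
    At 10: no left child.
    Visit 10.
    At 10: go right to 18.
      18 is a leaf — visit 18.
Visit 28.
At 28: go right to 34.
  At 34: go left to 8.
    At 8: go left to 15.
      At 15: no left child.
      Visit 15.
      At 15: go right to 3.
        At 3: no left child.
        Visit 3.
        At 3: go right to 19.
          19 is a leaf — visit 19.
    Visit 8.
    At 8: no right child.
  Visit 34.
  At 34: no right child.

6, 10, 18, 28, 15, 3, 19, 8, 34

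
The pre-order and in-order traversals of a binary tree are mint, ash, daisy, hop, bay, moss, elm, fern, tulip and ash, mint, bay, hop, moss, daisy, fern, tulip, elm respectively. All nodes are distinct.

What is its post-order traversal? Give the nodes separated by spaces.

ash bay moss hop tulip fern elm daisy mint

The first element of pre-order is the root; it splits in-order into left and right subtrees.
Root mint: left subtree has 1 node {ash}, right has 7 {bay, hop, moss, daisy, fern, tulip, elm}.
  Root daisy: left subtree has 3 nodes {bay, hop, moss}, right has 3 {fern, tulip, elm}.
    Root hop: left subtree has 1 node {bay}, right has 1 {moss}.
    Root elm: left subtree has 2 nodes {fern, tulip}, right has 0 { }.
      Root fern: left subtree has 0 nodes { }, right has 1 {tulip}.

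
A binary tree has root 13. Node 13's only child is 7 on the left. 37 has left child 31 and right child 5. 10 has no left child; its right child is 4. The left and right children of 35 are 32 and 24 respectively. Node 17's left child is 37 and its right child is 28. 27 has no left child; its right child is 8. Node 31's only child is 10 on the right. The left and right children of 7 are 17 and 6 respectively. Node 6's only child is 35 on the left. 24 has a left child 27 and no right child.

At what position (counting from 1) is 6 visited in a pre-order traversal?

Pre-order visits the node, then its left subtree, then its right subtree.
Visit 13.
At 13: go left to 7.
  Visit 7.
  At 7: go left to 17.
    Visit 17.
    At 17: go left to 37.
      Visit 37.
      At 37: go left to 31.
        Visit 31.
        At 31: no left child.
        At 31: go right to 10.
          Visit 10.
          At 10: no left child.
          At 10: go right to 4.
            4 is a leaf — visit 4.
      At 37: go right to 5.
        5 is a leaf — visit 5.
    At 17: go right to 28.
      28 is a leaf — visit 28.
  At 7: go right to 6.
    Visit 6.
    At 6: go left to 35.
      Visit 35.
      At 35: go left to 32.
        32 is a leaf — visit 32.
      At 35: go right to 24.
        Visit 24.
        At 24: go left to 27.
          Visit 27.
          At 27: no left child.
          At 27: go right to 8.
            8 is a leaf — visit 8.
        At 24: no right child.
    At 6: no right child.
At 13: no right child.
Full pre-order sequence: 13, 7, 17, 37, 31, 10, 4, 5, 28, 6, 35, 32, 24, 27, 8.

10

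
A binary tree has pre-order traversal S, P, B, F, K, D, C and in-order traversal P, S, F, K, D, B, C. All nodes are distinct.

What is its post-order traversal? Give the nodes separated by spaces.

The first element of pre-order is the root; it splits in-order into left and right subtrees.
Root S: left subtree has 1 node {P}, right has 5 {F, K, D, B, C}.
  Root B: left subtree has 3 nodes {F, K, D}, right has 1 {C}.
    Root F: left subtree has 0 nodes { }, right has 2 {K, D}.
      Root K: left subtree has 0 nodes { }, right has 1 {D}.

P D K F C B S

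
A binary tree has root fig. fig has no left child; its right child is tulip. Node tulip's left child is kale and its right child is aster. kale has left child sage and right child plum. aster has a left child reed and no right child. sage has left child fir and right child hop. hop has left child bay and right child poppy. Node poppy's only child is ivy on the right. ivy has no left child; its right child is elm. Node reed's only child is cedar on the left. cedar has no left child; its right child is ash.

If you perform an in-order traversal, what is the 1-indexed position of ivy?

In-order visits the left subtree, then the node, then the right subtree.
At fig: no left child.
Visit fig.
At fig: go right to tulip.
  At tulip: go left to kale.
    At kale: go left to sage.
      At sage: go left to fir.
        fir is a leaf — visit fir.
      Visit sage.
      At sage: go right to hop.
        At hop: go left to bay.
          bay is a leaf — visit bay.
        Visit hop.
        At hop: go right to poppy.
          At poppy: no left child.
          Visit poppy.
          At poppy: go right to ivy.
            At ivy: no left child.
            Visit ivy.
            At ivy: go right to elm.
              elm is a leaf — visit elm.
    Visit kale.
    At kale: go right to plum.
      plum is a leaf — visit plum.
  Visit tulip.
  At tulip: go right to aster.
    At aster: go left to reed.
      At reed: go left to cedar.
        At cedar: no left child.
        Visit cedar.
        At cedar: go right to ash.
          ash is a leaf — visit ash.
      Visit reed.
      At reed: no right child.
    Visit aster.
    At aster: no right child.
Full in-order sequence: fig, fir, sage, bay, hop, poppy, ivy, elm, kale, plum, tulip, cedar, ash, reed, aster.

7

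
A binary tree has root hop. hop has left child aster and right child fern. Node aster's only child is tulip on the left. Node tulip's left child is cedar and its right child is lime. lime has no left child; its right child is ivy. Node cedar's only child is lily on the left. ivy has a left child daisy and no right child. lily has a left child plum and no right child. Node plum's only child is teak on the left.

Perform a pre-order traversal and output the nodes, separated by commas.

hop, aster, tulip, cedar, lily, plum, teak, lime, ivy, daisy, fern

Pre-order visits the node, then its left subtree, then its right subtree.
Visit hop.
At hop: go left to aster.
  Visit aster.
  At aster: go left to tulip.
    Visit tulip.
    At tulip: go left to cedar.
      Visit cedar.
      At cedar: go left to lily.
        Visit lily.
        At lily: go left to plum.
          Visit plum.
          At plum: go left to teak.
            teak is a leaf — visit teak.
          At plum: no right child.
        At lily: no right child.
      At cedar: no right child.
    At tulip: go right to lime.
      Visit lime.
      At lime: no left child.
      At lime: go right to ivy.
        Visit ivy.
        At ivy: go left to daisy.
          daisy is a leaf — visit daisy.
        At ivy: no right child.
  At aster: no right child.
At hop: go right to fern.
  fern is a leaf — visit fern.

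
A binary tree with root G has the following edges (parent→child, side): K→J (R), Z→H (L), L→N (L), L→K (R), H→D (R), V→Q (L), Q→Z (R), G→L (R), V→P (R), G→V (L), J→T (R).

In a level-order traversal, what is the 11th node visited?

Level-order visits nodes level by level from the root, left to right within each level.
Level 0: G
Level 1: V, L
Level 2: Q, P, N, K
Level 3: Z, J
Level 4: H, T
Level 5: D
Full level-order sequence: G, V, L, Q, P, N, K, Z, J, H, T, D.

T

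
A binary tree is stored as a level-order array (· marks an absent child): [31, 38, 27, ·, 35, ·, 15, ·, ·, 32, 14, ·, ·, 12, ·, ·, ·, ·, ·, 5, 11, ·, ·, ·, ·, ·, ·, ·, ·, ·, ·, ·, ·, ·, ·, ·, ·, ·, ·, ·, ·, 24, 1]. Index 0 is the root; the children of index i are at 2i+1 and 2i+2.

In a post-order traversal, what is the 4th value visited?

11

Post-order visits the left subtree, then the right subtree, then the node.
At 31: go left to 38.
  At 38: no left child.
  At 38: go right to 35.
    At 35: go left to 32.
      At 32: go left to 5.
        5 is a leaf — visit 5.
      At 32: go right to 11.
        At 11: go left to 24.
          24 is a leaf — visit 24.
        At 11: go right to 1.
          1 is a leaf — visit 1.
        Visit 11.
      Visit 32.
    At 35: go right to 14.
      14 is a leaf — visit 14.
    Visit 35.
  Visit 38.
At 31: go right to 27.
  At 27: no left child.
  At 27: go right to 15.
    At 15: go left to 12.
      12 is a leaf — visit 12.
    At 15: no right child.
    Visit 15.
  Visit 27.
Visit 31.
Full post-order sequence: 5, 24, 1, 11, 32, 14, 35, 38, 12, 15, 27, 31.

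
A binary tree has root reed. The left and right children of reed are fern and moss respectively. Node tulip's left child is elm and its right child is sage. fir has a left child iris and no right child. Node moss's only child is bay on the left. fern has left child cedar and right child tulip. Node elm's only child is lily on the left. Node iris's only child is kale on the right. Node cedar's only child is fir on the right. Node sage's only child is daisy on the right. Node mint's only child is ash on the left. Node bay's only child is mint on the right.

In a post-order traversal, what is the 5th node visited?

lily

Post-order visits the left subtree, then the right subtree, then the node.
At reed: go left to fern.
  At fern: go left to cedar.
    At cedar: no left child.
    At cedar: go right to fir.
      At fir: go left to iris.
        At iris: no left child.
        At iris: go right to kale.
          kale is a leaf — visit kale.
        Visit iris.
      At fir: no right child.
      Visit fir.
    Visit cedar.
  At fern: go right to tulip.
    At tulip: go left to elm.
      At elm: go left to lily.
        lily is a leaf — visit lily.
      At elm: no right child.
      Visit elm.
    At tulip: go right to sage.
      At sage: no left child.
      At sage: go right to daisy.
        daisy is a leaf — visit daisy.
      Visit sage.
    Visit tulip.
  Visit fern.
At reed: go right to moss.
  At moss: go left to bay.
    At bay: no left child.
    At bay: go right to mint.
      At mint: go left to ash.
        ash is a leaf — visit ash.
      At mint: no right child.
      Visit mint.
    Visit bay.
  At moss: no right child.
  Visit moss.
Visit reed.
Full post-order sequence: kale, iris, fir, cedar, lily, elm, daisy, sage, tulip, fern, ash, mint, bay, moss, reed.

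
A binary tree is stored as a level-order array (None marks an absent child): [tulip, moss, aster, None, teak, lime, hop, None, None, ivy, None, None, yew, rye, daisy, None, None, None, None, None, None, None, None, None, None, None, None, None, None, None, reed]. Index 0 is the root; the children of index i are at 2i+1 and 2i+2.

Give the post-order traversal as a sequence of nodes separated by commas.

Post-order visits the left subtree, then the right subtree, then the node.
At tulip: go left to moss.
  At moss: no left child.
  At moss: go right to teak.
    At teak: go left to ivy.
      ivy is a leaf — visit ivy.
    At teak: no right child.
    Visit teak.
  Visit moss.
At tulip: go right to aster.
  At aster: go left to lime.
    At lime: no left child.
    At lime: go right to yew.
      yew is a leaf — visit yew.
    Visit lime.
  At aster: go right to hop.
    At hop: go left to rye.
      rye is a leaf — visit rye.
    At hop: go right to daisy.
      At daisy: no left child.
      At daisy: go right to reed.
        reed is a leaf — visit reed.
      Visit daisy.
    Visit hop.
  Visit aster.
Visit tulip.

ivy, teak, moss, yew, lime, rye, reed, daisy, hop, aster, tulip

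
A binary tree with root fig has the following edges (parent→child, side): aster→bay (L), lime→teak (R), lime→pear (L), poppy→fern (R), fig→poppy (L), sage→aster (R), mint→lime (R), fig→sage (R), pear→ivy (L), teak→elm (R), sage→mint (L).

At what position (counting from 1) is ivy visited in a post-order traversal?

Post-order visits the left subtree, then the right subtree, then the node.
At fig: go left to poppy.
  At poppy: no left child.
  At poppy: go right to fern.
    fern is a leaf — visit fern.
  Visit poppy.
At fig: go right to sage.
  At sage: go left to mint.
    At mint: no left child.
    At mint: go right to lime.
      At lime: go left to pear.
        At pear: go left to ivy.
          ivy is a leaf — visit ivy.
        At pear: no right child.
        Visit pear.
      At lime: go right to teak.
        At teak: no left child.
        At teak: go right to elm.
          elm is a leaf — visit elm.
        Visit teak.
      Visit lime.
    Visit mint.
  At sage: go right to aster.
    At aster: go left to bay.
      bay is a leaf — visit bay.
    At aster: no right child.
    Visit aster.
  Visit sage.
Visit fig.
Full post-order sequence: fern, poppy, ivy, pear, elm, teak, lime, mint, bay, aster, sage, fig.

3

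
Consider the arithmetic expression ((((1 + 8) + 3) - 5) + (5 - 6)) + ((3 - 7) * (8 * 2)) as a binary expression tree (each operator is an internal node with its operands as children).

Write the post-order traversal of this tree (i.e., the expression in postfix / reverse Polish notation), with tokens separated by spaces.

Post-order on an expression tree gives postfix notation: for each operator, emit left operand, right operand, then the operator.

1 8 + 3 + 5 - 5 6 - + 3 7 - 8 2 * * +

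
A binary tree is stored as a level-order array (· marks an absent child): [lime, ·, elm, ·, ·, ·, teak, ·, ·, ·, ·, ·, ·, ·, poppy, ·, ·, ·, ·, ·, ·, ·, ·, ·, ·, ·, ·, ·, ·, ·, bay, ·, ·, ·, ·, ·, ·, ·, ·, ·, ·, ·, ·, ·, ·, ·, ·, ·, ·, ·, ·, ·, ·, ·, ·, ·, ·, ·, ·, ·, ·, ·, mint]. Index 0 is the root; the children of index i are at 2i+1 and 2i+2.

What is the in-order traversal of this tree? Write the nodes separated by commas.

In-order visits the left subtree, then the node, then the right subtree.
At lime: no left child.
Visit lime.
At lime: go right to elm.
  At elm: no left child.
  Visit elm.
  At elm: go right to teak.
    At teak: no left child.
    Visit teak.
    At teak: go right to poppy.
      At poppy: no left child.
      Visit poppy.
      At poppy: go right to bay.
        At bay: no left child.
        Visit bay.
        At bay: go right to mint.
          mint is a leaf — visit mint.

lime, elm, teak, poppy, bay, mint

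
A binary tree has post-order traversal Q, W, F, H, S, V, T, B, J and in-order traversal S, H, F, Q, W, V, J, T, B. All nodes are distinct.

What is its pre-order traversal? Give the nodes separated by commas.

J, V, S, H, F, W, Q, B, T

The last element of post-order is the root; it splits in-order into left and right subtrees.
Root J: left subtree has 6 nodes {S, H, F, Q, W, V}, right has 2 {T, B}.
  Root V: left subtree has 5 nodes {S, H, F, Q, W}, right has 0 { }.
    Root S: left subtree has 0 nodes { }, right has 4 {H, F, Q, W}.
      Root H: left subtree has 0 nodes { }, right has 3 {F, Q, W}.
        Root F: left subtree has 0 nodes { }, right has 2 {Q, W}.
          Root W: left subtree has 1 node {Q}, right has 0 { }.
  Root B: left subtree has 1 node {T}, right has 0 { }.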